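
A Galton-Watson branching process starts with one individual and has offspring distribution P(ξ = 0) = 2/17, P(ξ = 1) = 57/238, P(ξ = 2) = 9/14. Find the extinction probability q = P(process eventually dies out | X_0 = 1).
q = 28/153

The pgf is f(s) = 2/17 + 57/238·s + 9/14·s². The extinction probability q is the smallest fixed point of f in [0, 1]. Setting s = f(s):
  9/14·s² + (57/238 − 1)·s + 2/17 = 0
  9/14·s² − (2/17 + 9/14)·s + 2/17 = 0
which factors as (s − 1)·(9/14·s − 2/17) = 0, giving roots s = 1 and s = (2/17)/(9/14) = 28/153.
Mean offspring μ = 57/238 + 2·9/14 = 363/238 > 1 (supercritical), so q < 1. The extinction probability is the smaller root: q = (2/17)/(9/14) = 28/153.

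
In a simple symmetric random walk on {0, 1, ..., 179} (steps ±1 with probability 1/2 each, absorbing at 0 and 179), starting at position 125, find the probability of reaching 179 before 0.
P(hit 179 before 0) = 125/179

Let u_k = P(hit 179 before 0 | start at k). Then u_0 = 0, u_179 = 1, and u_k = u_{k-1}/2 + u_{k+1}/2 for 1 ≤ k ≤ 178. This harmonic recurrence is solved by u_k = k/179, giving u_125 = 125/179.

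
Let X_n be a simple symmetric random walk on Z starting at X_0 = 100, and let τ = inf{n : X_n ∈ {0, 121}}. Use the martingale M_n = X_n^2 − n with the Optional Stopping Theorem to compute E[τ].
E[τ] = 2100

M_n = X_n^2 − n is a martingale (since E[X_{n+1}^2 | F_n] = X_n^2 + 1). By OST (τ has finite mean in a bounded region), E[M_τ] = E[M_0] = X_0^2 − 0 = 100^2 = 10000. Also E[M_τ] = E[X_τ^2] − E[τ]. The walk exits at 0 or 121, with P(hit 121 first) = 100/121, so E[X_τ^2] = 121^2 · 100/121 + 0 = 12100. Thus E[τ] = E[X_τ^2] − E[M_τ] = 12100 − 10000 = 2100 = 100(121 − 100) = 2100.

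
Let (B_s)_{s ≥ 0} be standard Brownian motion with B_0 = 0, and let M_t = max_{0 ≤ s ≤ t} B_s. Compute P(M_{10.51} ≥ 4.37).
P(M_{10.51} ≥ 4.37) = 2·P(B_{10.51} ≥ 4.37) = 2(1 − Φ(4.37/√10.51)) ≈ 0.1777

By the reflection principle for Brownian motion, P(M_t ≥ a) = 2 · P(B_t ≥ a) for a ≥ 0. Since B_t ~ N(0, t), P(B_t ≥ 4.37) = 1 − Φ(4.37/√t) = 1 − Φ(4.37/√10.51) = 1 − Φ(1.3480). So
  P(M_{10.51} ≥ 4.37) = 2(1 − Φ(1.3480)) ≈ 0.1777.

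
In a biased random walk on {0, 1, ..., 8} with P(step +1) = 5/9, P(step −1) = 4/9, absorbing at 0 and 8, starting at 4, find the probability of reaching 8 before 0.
P(hit 8 before 0) = (1 − (4/5)^4) / (1 − (4/5)^8) = 625/881

Let u_k denote P(reach 8 before 0 | start at k). Boundary: u_0 = 0, u_8 = 1. Recurrence: u_k = 5/9·u_{k+1} + 4/9·u_{k-1} for 1 ≤ k ≤ 7. Try u_k = A + B·r^k with r = q/p = (4/9)/(5/9) = 4/5. Substitution satisfies the recurrence; boundary conditions give:
  u_k = (1 − r^k) / (1 − r^N) = (1 − (4/5)^4) / (1 − (4/5)^8) = 625/881.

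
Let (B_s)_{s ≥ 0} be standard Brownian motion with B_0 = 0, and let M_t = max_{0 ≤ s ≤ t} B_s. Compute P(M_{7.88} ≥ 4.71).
P(M_{7.88} ≥ 4.71) = 2·P(B_{7.88} ≥ 4.71) = 2(1 − Φ(4.71/√7.88)) ≈ 0.0934

By the reflection principle for Brownian motion, P(M_t ≥ a) = 2 · P(B_t ≥ a) for a ≥ 0. Since B_t ~ N(0, t), P(B_t ≥ 4.71) = 1 − Φ(4.71/√t) = 1 − Φ(4.71/√7.88) = 1 − Φ(1.6779). So
  P(M_{7.88} ≥ 4.71) = 2(1 − Φ(1.6779)) ≈ 0.0934.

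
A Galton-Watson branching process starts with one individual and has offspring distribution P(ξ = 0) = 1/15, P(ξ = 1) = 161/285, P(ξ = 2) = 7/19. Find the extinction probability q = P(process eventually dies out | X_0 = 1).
q = 19/105

The pgf is f(s) = 1/15 + 161/285·s + 7/19·s². The extinction probability q is the smallest fixed point of f in [0, 1]. Setting s = f(s):
  7/19·s² + (161/285 − 1)·s + 1/15 = 0
  7/19·s² − (1/15 + 7/19)·s + 1/15 = 0
which factors as (s − 1)·(7/19·s − 1/15) = 0, giving roots s = 1 and s = (1/15)/(7/19) = 19/105.
Mean offspring μ = 161/285 + 2·7/19 = 371/285 > 1 (supercritical), so q < 1. The extinction probability is the smaller root: q = (1/15)/(7/19) = 19/105.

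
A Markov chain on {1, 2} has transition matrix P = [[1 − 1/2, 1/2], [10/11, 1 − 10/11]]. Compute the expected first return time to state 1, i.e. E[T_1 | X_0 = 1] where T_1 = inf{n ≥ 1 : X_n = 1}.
E[T_1 | X_0 = 1] = 1/π_1 = 31/20

For an irreducible recurrent Markov chain with stationary distribution π, E[T_i | X_0 = i] = 1/π_i (Kac's formula). Here π_1 = (10/11)/(1/2 + 10/11) = (10/11)/(31/22) = 20/31, so E[T_1 | X_0 = 1] = 1/π_1 = (1/2 + 10/11)/(10/11) = (31/22)/(10/11) = 31/20.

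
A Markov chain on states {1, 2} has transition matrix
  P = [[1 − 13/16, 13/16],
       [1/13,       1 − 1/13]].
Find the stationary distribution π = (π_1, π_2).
π_1 = 16/185, π_2 = 169/185

Solve πP = π with π_1 + π_2 = 1. From πP = π: π_1 · (1 − 13/16) + π_2 · 1/13 = π_1 ⇒ π_2 · 1/13 = π_1 · 13/16 ⇒ π_2/π_1 = (13/16)/(1/13) = 169/16. Together with π_1 + π_2 = 1:
  π_1 = (1/13)/(13/16 + 1/13) = (1/13)/(185/208) = 16/185,
  π_2 = (13/16)/(13/16 + 1/13) = (13/16)/(185/208) = 169/185.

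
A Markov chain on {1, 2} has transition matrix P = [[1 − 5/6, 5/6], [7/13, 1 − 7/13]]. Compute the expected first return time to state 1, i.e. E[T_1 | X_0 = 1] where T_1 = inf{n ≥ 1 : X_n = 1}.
E[T_1 | X_0 = 1] = 1/π_1 = 107/42

For an irreducible recurrent Markov chain with stationary distribution π, E[T_i | X_0 = i] = 1/π_i (Kac's formula). Here π_1 = (7/13)/(5/6 + 7/13) = (7/13)/(107/78) = 42/107, so E[T_1 | X_0 = 1] = 1/π_1 = (5/6 + 7/13)/(7/13) = (107/78)/(7/13) = 107/42.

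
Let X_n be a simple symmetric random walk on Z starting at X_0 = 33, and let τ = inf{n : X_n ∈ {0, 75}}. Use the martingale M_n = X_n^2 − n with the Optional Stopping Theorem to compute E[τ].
E[τ] = 1386

M_n = X_n^2 − n is a martingale (since E[X_{n+1}^2 | F_n] = X_n^2 + 1). By OST (τ has finite mean in a bounded region), E[M_τ] = E[M_0] = X_0^2 − 0 = 33^2 = 1089. Also E[M_τ] = E[X_τ^2] − E[τ]. The walk exits at 0 or 75, with P(hit 75 first) = 33/75, so E[X_τ^2] = 75^2 · 33/75 + 0 = 2475. Thus E[τ] = E[X_τ^2] − E[M_τ] = 2475 − 1089 = 1386 = 33(75 − 33) = 1386.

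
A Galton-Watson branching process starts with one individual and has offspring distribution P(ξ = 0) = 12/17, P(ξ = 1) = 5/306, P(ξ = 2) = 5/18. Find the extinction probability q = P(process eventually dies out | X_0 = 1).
q = 1

Mean offspring μ = 0·12/17 + 1·5/306 + 2·5/18 = 175/306 ≤ 1. For μ ≤ 1 with offspring not concentrated at 1, the Galton-Watson process goes extinct almost surely, so q = 1.
(Algebraic check: The pgf is f(s) = 12/17 + 5/306·s + 5/18·s². The extinction probability q is the smallest fixed point of f in [0, 1]. Setting s = f(s):
  5/18·s² + (5/306 − 1)·s + 12/17 = 0
  5/18·s² − (12/17 + 5/18)·s + 12/17 = 0
which factors as (s − 1)·(5/18·s − 12/17) = 0, giving roots s = 1 and s = (12/17)/(5/18) = 216/85. Since 216/85 ≥ 1, the smallest root in [0, 1] is s = 1.)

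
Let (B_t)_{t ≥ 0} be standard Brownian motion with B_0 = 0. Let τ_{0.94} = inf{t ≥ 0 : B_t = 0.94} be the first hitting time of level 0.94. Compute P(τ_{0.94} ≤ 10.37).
P(τ_{0.94} ≤ 10.37) = 2(1 − Φ(0.94/√10.37)) = 2(1 − Φ(0.2919)) ≈ 0.7704

By the reflection principle for standard BM, P(τ_b ≤ t) = 2 · P(B_t ≥ b). Since B_t ~ N(0, t), P(B_t ≥ 0.94) = 1 − Φ(0.94/√t) = 1 − Φ(0.94/√10.37) = 1 − Φ(0.2919) ≈ 0.38518. Doubling: P(τ_{0.94} ≤ 10.37) ≈ 2 · 0.38518 = 0.77036 ≈ 0.7704.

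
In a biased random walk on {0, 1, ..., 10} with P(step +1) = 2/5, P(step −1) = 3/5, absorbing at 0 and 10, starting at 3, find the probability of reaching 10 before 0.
P(hit 10 before 0) = (1 − (3/2)^3) / (1 − (3/2)^10) = 2432/58025

Let u_k denote P(reach 10 before 0 | start at k). Boundary: u_0 = 0, u_10 = 1. Recurrence: u_k = 2/5·u_{k+1} + 3/5·u_{k-1} for 1 ≤ k ≤ 9. Try u_k = A + B·r^k with r = q/p = (3/5)/(2/5) = 3/2. Substitution satisfies the recurrence; boundary conditions give:
  u_k = (1 − r^k) / (1 − r^N) = (1 − (3/2)^3) / (1 − (3/2)^10) = 2432/58025.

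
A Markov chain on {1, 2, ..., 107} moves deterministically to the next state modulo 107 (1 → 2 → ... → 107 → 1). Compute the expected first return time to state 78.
E[T_78 | X_0 = 78] = 107

The chain cycles deterministically, so starting at state 78 it returns in exactly 107 steps. Equivalently, the stationary distribution is uniform π_j = 1/107 for every state j, so by Kac's formula E[T_78] = 1/π_78 = 107.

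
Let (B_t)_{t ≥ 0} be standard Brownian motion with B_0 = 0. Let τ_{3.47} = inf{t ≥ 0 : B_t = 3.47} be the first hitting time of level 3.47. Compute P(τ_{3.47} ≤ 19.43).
P(τ_{3.47} ≤ 19.43) = 2(1 − Φ(3.47/√19.43)) = 2(1 − Φ(0.7872)) ≈ 0.4312

By the reflection principle for standard BM, P(τ_b ≤ t) = 2 · P(B_t ≥ b). Since B_t ~ N(0, t), P(B_t ≥ 3.47) = 1 − Φ(3.47/√t) = 1 − Φ(3.47/√19.43) = 1 − Φ(0.7872) ≈ 0.21558. Doubling: P(τ_{3.47} ≤ 19.43) ≈ 2 · 0.21558 = 0.43116 ≈ 0.4312.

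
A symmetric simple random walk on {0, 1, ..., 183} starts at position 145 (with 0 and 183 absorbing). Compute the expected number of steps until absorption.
E[τ | X_0 = 145] = 5510

Let v_k = E[τ | X_0 = k]. Boundary: v_0 = v_183 = 0. Recurrence: v_k = 1 + (v_{k-1} + v_{k+1})/2 for 1 ≤ k ≤ 182. The particular solution to v_k − (v_{k-1} + v_{k+1})/2 = 1 is v_k = −k^2. Adding homogeneous solution A + B k and matching boundaries gives v_k = k (183 − k). Substituting k = 145: v_145 = 145 · 38 = 5510.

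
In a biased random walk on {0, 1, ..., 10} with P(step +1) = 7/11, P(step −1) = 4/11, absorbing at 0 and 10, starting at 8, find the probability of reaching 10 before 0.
P(hit 10 before 0) = (1 − (4/7)^8) / (1 − (4/7)^10) = 8462545/8528081

Let u_k denote P(reach 10 before 0 | start at k). Boundary: u_0 = 0, u_10 = 1. Recurrence: u_k = 7/11·u_{k+1} + 4/11·u_{k-1} for 1 ≤ k ≤ 9. Try u_k = A + B·r^k with r = q/p = (4/11)/(7/11) = 4/7. Substitution satisfies the recurrence; boundary conditions give:
  u_k = (1 − r^k) / (1 − r^N) = (1 − (4/7)^8) / (1 − (4/7)^10) = 8462545/8528081.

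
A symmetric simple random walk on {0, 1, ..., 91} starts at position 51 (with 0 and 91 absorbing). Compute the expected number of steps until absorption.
E[τ | X_0 = 51] = 2040

Let v_k = E[τ | X_0 = k]. Boundary: v_0 = v_91 = 0. Recurrence: v_k = 1 + (v_{k-1} + v_{k+1})/2 for 1 ≤ k ≤ 90. The particular solution to v_k − (v_{k-1} + v_{k+1})/2 = 1 is v_k = −k^2. Adding homogeneous solution A + B k and matching boundaries gives v_k = k (91 − k). Substituting k = 51: v_51 = 51 · 40 = 2040.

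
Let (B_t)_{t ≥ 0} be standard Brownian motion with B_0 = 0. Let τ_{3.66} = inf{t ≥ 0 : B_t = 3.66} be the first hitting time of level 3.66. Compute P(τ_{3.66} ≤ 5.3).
P(τ_{3.66} ≤ 5.3) = 2(1 − Φ(3.66/√5.3)) = 2(1 − Φ(1.5898)) ≈ 0.1119

By the reflection principle for standard BM, P(τ_b ≤ t) = 2 · P(B_t ≥ b). Since B_t ~ N(0, t), P(B_t ≥ 3.66) = 1 − Φ(3.66/√t) = 1 − Φ(3.66/√5.3) = 1 − Φ(1.5898) ≈ 0.05594. Doubling: P(τ_{3.66} ≤ 5.3) ≈ 2 · 0.05594 = 0.11188 ≈ 0.1119.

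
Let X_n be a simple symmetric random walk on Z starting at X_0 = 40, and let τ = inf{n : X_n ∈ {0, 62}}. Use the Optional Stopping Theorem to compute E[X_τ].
E[X_τ] = 40

X_n is a martingale and τ is a bounded-mean stopping time (indeed τ is finite a.s. with bounded expectation since the walk is in a bounded region). By the OST, E[X_τ] = E[X_0] = 40. Equivalently: E[X_τ] = 62 · P(hit 62 first) + 0 · P(hit 0 first) = 62 · (40/62) = 40.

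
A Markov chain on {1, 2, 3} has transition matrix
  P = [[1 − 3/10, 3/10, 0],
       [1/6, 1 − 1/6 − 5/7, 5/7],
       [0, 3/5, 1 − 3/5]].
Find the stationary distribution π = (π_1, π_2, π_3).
π = (35/173, 63/173, 75/173)

This is a birth-death chain on three states, which satisfies detailed balance: π_1 · P_{12} = π_2 · P_{21} and π_2 · P_{23} = π_3 · P_{32}.
From π_1 · 3/10 = π_2 · 1/6: π_2/π_1 = (3/10)/(1/6) = 9/5.
From π_2 · 5/7 = π_3 · 3/5: π_3/π_2 = (5/7)/(3/5) = 25/21.
Take π_1 proportional to 1; then unnormalized π = (1, 9/5, 15/7). Normalize by dividing by the sum 173/35:
  π = (35/173, 63/173, 75/173).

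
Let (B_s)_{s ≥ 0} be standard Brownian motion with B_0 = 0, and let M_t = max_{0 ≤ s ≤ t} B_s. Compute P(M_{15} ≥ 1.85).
P(M_{15} ≥ 1.85) = 2·P(B_{15} ≥ 1.85) = 2(1 − Φ(1.85/√15)) ≈ 0.6329

By the reflection principle for Brownian motion, P(M_t ≥ a) = 2 · P(B_t ≥ a) for a ≥ 0. Since B_t ~ N(0, t), P(B_t ≥ 1.85) = 1 − Φ(1.85/√t) = 1 − Φ(1.85/√15) = 1 − Φ(0.4777). So
  P(M_{15} ≥ 1.85) = 2(1 − Φ(0.4777)) ≈ 0.6329.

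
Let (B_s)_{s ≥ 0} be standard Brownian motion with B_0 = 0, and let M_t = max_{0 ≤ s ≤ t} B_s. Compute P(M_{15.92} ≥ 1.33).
P(M_{15.92} ≥ 1.33) = 2·P(B_{15.92} ≥ 1.33) = 2(1 − Φ(1.33/√15.92)) ≈ 0.7389

By the reflection principle for Brownian motion, P(M_t ≥ a) = 2 · P(B_t ≥ a) for a ≥ 0. Since B_t ~ N(0, t), P(B_t ≥ 1.33) = 1 − Φ(1.33/√t) = 1 − Φ(1.33/√15.92) = 1 − Φ(0.3333). So
  P(M_{15.92} ≥ 1.33) = 2(1 − Φ(0.3333)) ≈ 0.7389.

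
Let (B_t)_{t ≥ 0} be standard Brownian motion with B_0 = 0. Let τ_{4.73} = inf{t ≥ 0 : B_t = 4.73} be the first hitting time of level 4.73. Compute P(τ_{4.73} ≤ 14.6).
P(τ_{4.73} ≤ 14.6) = 2(1 − Φ(4.73/√14.6)) = 2(1 − Φ(1.2379)) ≈ 0.2158

By the reflection principle for standard BM, P(τ_b ≤ t) = 2 · P(B_t ≥ b). Since B_t ~ N(0, t), P(B_t ≥ 4.73) = 1 − Φ(4.73/√t) = 1 − Φ(4.73/√14.6) = 1 − Φ(1.2379) ≈ 0.10788. Doubling: P(τ_{4.73} ≤ 14.6) ≈ 2 · 0.10788 = 0.21576 ≈ 0.2158.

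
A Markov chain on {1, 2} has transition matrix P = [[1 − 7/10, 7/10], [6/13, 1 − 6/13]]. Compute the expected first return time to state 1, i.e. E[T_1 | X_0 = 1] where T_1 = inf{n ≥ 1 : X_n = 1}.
E[T_1 | X_0 = 1] = 1/π_1 = 151/60

For an irreducible recurrent Markov chain with stationary distribution π, E[T_i | X_0 = i] = 1/π_i (Kac's formula). Here π_1 = (6/13)/(7/10 + 6/13) = (6/13)/(151/130) = 60/151, so E[T_1 | X_0 = 1] = 1/π_1 = (7/10 + 6/13)/(6/13) = (151/130)/(6/13) = 151/60.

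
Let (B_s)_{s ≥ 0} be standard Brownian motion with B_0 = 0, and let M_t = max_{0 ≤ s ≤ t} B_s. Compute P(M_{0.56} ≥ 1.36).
P(M_{0.56} ≥ 1.36) = 2·P(B_{0.56} ≥ 1.36) = 2(1 − Φ(1.36/√0.56)) ≈ 0.0692

By the reflection principle for Brownian motion, P(M_t ≥ a) = 2 · P(B_t ≥ a) for a ≥ 0. Since B_t ~ N(0, t), P(B_t ≥ 1.36) = 1 − Φ(1.36/√t) = 1 − Φ(1.36/√0.56) = 1 − Φ(1.8174). So
  P(M_{0.56} ≥ 1.36) = 2(1 − Φ(1.8174)) ≈ 0.0692.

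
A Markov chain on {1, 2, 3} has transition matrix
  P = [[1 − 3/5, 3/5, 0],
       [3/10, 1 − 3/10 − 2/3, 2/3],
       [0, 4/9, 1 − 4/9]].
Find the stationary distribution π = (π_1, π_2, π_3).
π = (1/6, 1/3, 1/2)

This is a birth-death chain on three states, which satisfies detailed balance: π_1 · P_{12} = π_2 · P_{21} and π_2 · P_{23} = π_3 · P_{32}.
From π_1 · 3/5 = π_2 · 3/10: π_2/π_1 = (3/5)/(3/10) = 2.
From π_2 · 2/3 = π_3 · 4/9: π_3/π_2 = (2/3)/(4/9) = 3/2.
Take π_1 proportional to 1; then unnormalized π = (1, 2, 3). Normalize by dividing by the sum 6:
  π = (1/6, 1/3, 1/2).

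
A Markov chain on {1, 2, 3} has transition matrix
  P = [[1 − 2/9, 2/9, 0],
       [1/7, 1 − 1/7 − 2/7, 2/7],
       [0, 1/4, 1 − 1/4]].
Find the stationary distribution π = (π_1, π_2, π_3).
π = (3/13, 14/39, 16/39)

This is a birth-death chain on three states, which satisfies detailed balance: π_1 · P_{12} = π_2 · P_{21} and π_2 · P_{23} = π_3 · P_{32}.
From π_1 · 2/9 = π_2 · 1/7: π_2/π_1 = (2/9)/(1/7) = 14/9.
From π_2 · 2/7 = π_3 · 1/4: π_3/π_2 = (2/7)/(1/4) = 8/7.
Take π_1 proportional to 1; then unnormalized π = (1, 14/9, 16/9). Normalize by dividing by the sum 13/3:
  π = (3/13, 14/39, 16/39).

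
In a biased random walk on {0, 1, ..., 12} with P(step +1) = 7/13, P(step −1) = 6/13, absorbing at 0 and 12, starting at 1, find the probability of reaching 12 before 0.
P(hit 12 before 0) = (1 − (6/7)^1) / (1 − (6/7)^12) = 1977326743/11664504865

Let u_k denote P(reach 12 before 0 | start at k). Boundary: u_0 = 0, u_12 = 1. Recurrence: u_k = 7/13·u_{k+1} + 6/13·u_{k-1} for 1 ≤ k ≤ 11. Try u_k = A + B·r^k with r = q/p = (6/13)/(7/13) = 6/7. Substitution satisfies the recurrence; boundary conditions give:
  u_k = (1 − r^k) / (1 − r^N) = (1 − (6/7)^1) / (1 − (6/7)^12) = 1977326743/11664504865.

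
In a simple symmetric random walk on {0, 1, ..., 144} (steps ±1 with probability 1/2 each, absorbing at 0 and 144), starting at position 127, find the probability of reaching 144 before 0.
P(hit 144 before 0) = 127/144

Let u_k = P(hit 144 before 0 | start at k). Then u_0 = 0, u_144 = 1, and u_k = u_{k-1}/2 + u_{k+1}/2 for 1 ≤ k ≤ 143. This harmonic recurrence is solved by u_k = k/144, giving u_127 = 127/144.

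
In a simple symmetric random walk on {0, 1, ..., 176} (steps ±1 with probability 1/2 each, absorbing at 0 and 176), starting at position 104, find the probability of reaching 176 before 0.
P(hit 176 before 0) = 104/176 = 13/22

Let u_k = P(hit 176 before 0 | start at k). Then u_0 = 0, u_176 = 1, and u_k = u_{k-1}/2 + u_{k+1}/2 for 1 ≤ k ≤ 175. This harmonic recurrence is solved by u_k = k/176, giving u_104 = 104/176 = 13/22.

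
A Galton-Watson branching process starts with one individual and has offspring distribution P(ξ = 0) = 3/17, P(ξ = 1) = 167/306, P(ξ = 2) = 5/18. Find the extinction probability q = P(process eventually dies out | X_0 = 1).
q = 54/85

The pgf is f(s) = 3/17 + 167/306·s + 5/18·s². The extinction probability q is the smallest fixed point of f in [0, 1]. Setting s = f(s):
  5/18·s² + (167/306 − 1)·s + 3/17 = 0
  5/18·s² − (3/17 + 5/18)·s + 3/17 = 0
which factors as (s − 1)·(5/18·s − 3/17) = 0, giving roots s = 1 and s = (3/17)/(5/18) = 54/85.
Mean offspring μ = 167/306 + 2·5/18 = 337/306 > 1 (supercritical), so q < 1. The extinction probability is the smaller root: q = (3/17)/(5/18) = 54/85.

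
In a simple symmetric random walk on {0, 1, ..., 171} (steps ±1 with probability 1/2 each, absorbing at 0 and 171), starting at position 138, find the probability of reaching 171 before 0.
P(hit 171 before 0) = 138/171 = 46/57

Let u_k = P(hit 171 before 0 | start at k). Then u_0 = 0, u_171 = 1, and u_k = u_{k-1}/2 + u_{k+1}/2 for 1 ≤ k ≤ 170. This harmonic recurrence is solved by u_k = k/171, giving u_138 = 138/171 = 46/57.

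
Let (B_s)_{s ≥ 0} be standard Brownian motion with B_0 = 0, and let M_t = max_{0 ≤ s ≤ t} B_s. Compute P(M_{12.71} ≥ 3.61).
P(M_{12.71} ≥ 3.61) = 2·P(B_{12.71} ≥ 3.61) = 2(1 − Φ(3.61/√12.71)) ≈ 0.3113

By the reflection principle for Brownian motion, P(M_t ≥ a) = 2 · P(B_t ≥ a) for a ≥ 0. Since B_t ~ N(0, t), P(B_t ≥ 3.61) = 1 − Φ(3.61/√t) = 1 − Φ(3.61/√12.71) = 1 − Φ(1.0126). So
  P(M_{12.71} ≥ 3.61) = 2(1 − Φ(1.0126)) ≈ 0.3113.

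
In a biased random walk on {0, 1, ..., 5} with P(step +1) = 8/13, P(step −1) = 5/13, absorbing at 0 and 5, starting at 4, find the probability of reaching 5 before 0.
P(hit 5 before 0) = (1 − (5/8)^4) / (1 − (5/8)^5) = 9256/9881

Let u_k denote P(reach 5 before 0 | start at k). Boundary: u_0 = 0, u_5 = 1. Recurrence: u_k = 8/13·u_{k+1} + 5/13·u_{k-1} for 1 ≤ k ≤ 4. Try u_k = A + B·r^k with r = q/p = (5/13)/(8/13) = 5/8. Substitution satisfies the recurrence; boundary conditions give:
  u_k = (1 − r^k) / (1 − r^N) = (1 − (5/8)^4) / (1 − (5/8)^5) = 9256/9881.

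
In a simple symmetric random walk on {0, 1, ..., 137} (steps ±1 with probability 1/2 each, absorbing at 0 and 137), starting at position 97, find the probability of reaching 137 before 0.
P(hit 137 before 0) = 97/137

Let u_k = P(hit 137 before 0 | start at k). Then u_0 = 0, u_137 = 1, and u_k = u_{k-1}/2 + u_{k+1}/2 for 1 ≤ k ≤ 136. This harmonic recurrence is solved by u_k = k/137, giving u_97 = 97/137.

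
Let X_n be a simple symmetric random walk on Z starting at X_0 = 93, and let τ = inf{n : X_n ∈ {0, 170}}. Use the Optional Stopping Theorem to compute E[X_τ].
E[X_τ] = 93

X_n is a martingale and τ is a bounded-mean stopping time (indeed τ is finite a.s. with bounded expectation since the walk is in a bounded region). By the OST, E[X_τ] = E[X_0] = 93. Equivalently: E[X_τ] = 170 · P(hit 170 first) + 0 · P(hit 0 first) = 170 · (93/170) = 93.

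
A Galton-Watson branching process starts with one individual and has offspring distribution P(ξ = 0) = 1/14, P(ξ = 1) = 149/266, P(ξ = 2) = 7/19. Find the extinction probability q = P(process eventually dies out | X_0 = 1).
q = 19/98

The pgf is f(s) = 1/14 + 149/266·s + 7/19·s². The extinction probability q is the smallest fixed point of f in [0, 1]. Setting s = f(s):
  7/19·s² + (149/266 − 1)·s + 1/14 = 0
  7/19·s² − (1/14 + 7/19)·s + 1/14 = 0
which factors as (s − 1)·(7/19·s − 1/14) = 0, giving roots s = 1 and s = (1/14)/(7/19) = 19/98.
Mean offspring μ = 149/266 + 2·7/19 = 345/266 > 1 (supercritical), so q < 1. The extinction probability is the smaller root: q = (1/14)/(7/19) = 19/98.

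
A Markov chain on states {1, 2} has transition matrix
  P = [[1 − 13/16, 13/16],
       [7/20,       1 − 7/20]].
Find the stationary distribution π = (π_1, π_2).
π_1 = 28/93, π_2 = 65/93

Solve πP = π with π_1 + π_2 = 1. From πP = π: π_1 · (1 − 13/16) + π_2 · 7/20 = π_1 ⇒ π_2 · 7/20 = π_1 · 13/16 ⇒ π_2/π_1 = (13/16)/(7/20) = 65/28. Together with π_1 + π_2 = 1:
  π_1 = (7/20)/(13/16 + 7/20) = (7/20)/(93/80) = 28/93,
  π_2 = (13/16)/(13/16 + 7/20) = (13/16)/(93/80) = 65/93.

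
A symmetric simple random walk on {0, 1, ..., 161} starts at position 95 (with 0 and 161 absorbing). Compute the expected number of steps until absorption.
E[τ | X_0 = 95] = 6270

Let v_k = E[τ | X_0 = k]. Boundary: v_0 = v_161 = 0. Recurrence: v_k = 1 + (v_{k-1} + v_{k+1})/2 for 1 ≤ k ≤ 160. The particular solution to v_k − (v_{k-1} + v_{k+1})/2 = 1 is v_k = −k^2. Adding homogeneous solution A + B k and matching boundaries gives v_k = k (161 − k). Substituting k = 95: v_95 = 95 · 66 = 6270.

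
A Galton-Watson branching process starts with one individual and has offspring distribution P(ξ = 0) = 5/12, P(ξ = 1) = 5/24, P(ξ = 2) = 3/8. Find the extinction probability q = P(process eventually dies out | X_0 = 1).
q = 1

Mean offspring μ = 0·5/12 + 1·5/24 + 2·3/8 = 23/24 ≤ 1. For μ ≤ 1 with offspring not concentrated at 1, the Galton-Watson process goes extinct almost surely, so q = 1.
(Algebraic check: The pgf is f(s) = 5/12 + 5/24·s + 3/8·s². The extinction probability q is the smallest fixed point of f in [0, 1]. Setting s = f(s):
  3/8·s² + (5/24 − 1)·s + 5/12 = 0
  3/8·s² − (5/12 + 3/8)·s + 5/12 = 0
which factors as (s − 1)·(3/8·s − 5/12) = 0, giving roots s = 1 and s = (5/12)/(3/8) = 10/9. Since 10/9 ≥ 1, the smallest root in [0, 1] is s = 1.)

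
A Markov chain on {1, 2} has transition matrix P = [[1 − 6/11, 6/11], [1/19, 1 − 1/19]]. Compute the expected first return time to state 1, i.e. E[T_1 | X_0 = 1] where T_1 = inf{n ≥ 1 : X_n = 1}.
E[T_1 | X_0 = 1] = 1/π_1 = 125/11

For an irreducible recurrent Markov chain with stationary distribution π, E[T_i | X_0 = i] = 1/π_i (Kac's formula). Here π_1 = (1/19)/(6/11 + 1/19) = (1/19)/(125/209) = 11/125, so E[T_1 | X_0 = 1] = 1/π_1 = (6/11 + 1/19)/(1/19) = (125/209)/(1/19) = 125/11.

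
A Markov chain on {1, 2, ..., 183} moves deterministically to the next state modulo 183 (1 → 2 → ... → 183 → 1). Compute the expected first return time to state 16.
E[T_16 | X_0 = 16] = 183

The chain cycles deterministically, so starting at state 16 it returns in exactly 183 steps. Equivalently, the stationary distribution is uniform π_j = 1/183 for every state j, so by Kac's formula E[T_16] = 1/π_16 = 183.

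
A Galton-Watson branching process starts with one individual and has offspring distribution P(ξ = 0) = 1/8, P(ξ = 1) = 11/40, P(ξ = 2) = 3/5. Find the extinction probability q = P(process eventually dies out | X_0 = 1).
q = 5/24

The pgf is f(s) = 1/8 + 11/40·s + 3/5·s². The extinction probability q is the smallest fixed point of f in [0, 1]. Setting s = f(s):
  3/5·s² + (11/40 − 1)·s + 1/8 = 0
  3/5·s² − (1/8 + 3/5)·s + 1/8 = 0
which factors as (s − 1)·(3/5·s − 1/8) = 0, giving roots s = 1 and s = (1/8)/(3/5) = 5/24.
Mean offspring μ = 11/40 + 2·3/5 = 59/40 > 1 (supercritical), so q < 1. The extinction probability is the smaller root: q = (1/8)/(3/5) = 5/24.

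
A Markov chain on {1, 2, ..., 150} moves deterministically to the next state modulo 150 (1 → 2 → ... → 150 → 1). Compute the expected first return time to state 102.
E[T_102 | X_0 = 102] = 150

The chain cycles deterministically, so starting at state 102 it returns in exactly 150 steps. Equivalently, the stationary distribution is uniform π_j = 1/150 for every state j, so by Kac's formula E[T_102] = 1/π_102 = 150.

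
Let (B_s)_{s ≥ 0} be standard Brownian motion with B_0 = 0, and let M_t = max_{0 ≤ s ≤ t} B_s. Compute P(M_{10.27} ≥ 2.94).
P(M_{10.27} ≥ 2.94) = 2·P(B_{10.27} ≥ 2.94) = 2(1 − Φ(2.94/√10.27)) ≈ 0.3589

By the reflection principle for Brownian motion, P(M_t ≥ a) = 2 · P(B_t ≥ a) for a ≥ 0. Since B_t ~ N(0, t), P(B_t ≥ 2.94) = 1 − Φ(2.94/√t) = 1 − Φ(2.94/√10.27) = 1 − Φ(0.9174). So
  P(M_{10.27} ≥ 2.94) = 2(1 − Φ(0.9174)) ≈ 0.3589.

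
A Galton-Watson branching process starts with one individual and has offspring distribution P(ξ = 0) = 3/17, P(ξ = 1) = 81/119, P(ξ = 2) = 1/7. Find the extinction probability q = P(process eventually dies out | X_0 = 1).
q = 1

Mean offspring μ = 0·3/17 + 1·81/119 + 2·1/7 = 115/119 ≤ 1. For μ ≤ 1 with offspring not concentrated at 1, the Galton-Watson process goes extinct almost surely, so q = 1.
(Algebraic check: The pgf is f(s) = 3/17 + 81/119·s + 1/7·s². The extinction probability q is the smallest fixed point of f in [0, 1]. Setting s = f(s):
  1/7·s² + (81/119 − 1)·s + 3/17 = 0
  1/7·s² − (3/17 + 1/7)·s + 3/17 = 0
which factors as (s − 1)·(1/7·s − 3/17) = 0, giving roots s = 1 and s = (3/17)/(1/7) = 21/17. Since 21/17 ≥ 1, the smallest root in [0, 1] is s = 1.)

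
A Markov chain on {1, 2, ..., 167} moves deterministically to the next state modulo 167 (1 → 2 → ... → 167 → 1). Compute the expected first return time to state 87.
E[T_87 | X_0 = 87] = 167

The chain cycles deterministically, so starting at state 87 it returns in exactly 167 steps. Equivalently, the stationary distribution is uniform π_j = 1/167 for every state j, so by Kac's formula E[T_87] = 1/π_87 = 167.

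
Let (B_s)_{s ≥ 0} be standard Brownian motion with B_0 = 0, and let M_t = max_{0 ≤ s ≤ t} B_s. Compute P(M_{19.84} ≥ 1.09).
P(M_{19.84} ≥ 1.09) = 2·P(B_{19.84} ≥ 1.09) = 2(1 − Φ(1.09/√19.84)) ≈ 0.8067

By the reflection principle for Brownian motion, P(M_t ≥ a) = 2 · P(B_t ≥ a) for a ≥ 0. Since B_t ~ N(0, t), P(B_t ≥ 1.09) = 1 − Φ(1.09/√t) = 1 − Φ(1.09/√19.84) = 1 − Φ(0.2447). So
  P(M_{19.84} ≥ 1.09) = 2(1 − Φ(0.2447)) ≈ 0.8067.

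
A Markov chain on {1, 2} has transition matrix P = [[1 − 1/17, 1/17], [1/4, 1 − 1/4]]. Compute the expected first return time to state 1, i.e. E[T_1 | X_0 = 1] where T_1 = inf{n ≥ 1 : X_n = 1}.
E[T_1 | X_0 = 1] = 1/π_1 = 21/17

For an irreducible recurrent Markov chain with stationary distribution π, E[T_i | X_0 = i] = 1/π_i (Kac's formula). Here π_1 = (1/4)/(1/17 + 1/4) = (1/4)/(21/68) = 17/21, so E[T_1 | X_0 = 1] = 1/π_1 = (1/17 + 1/4)/(1/4) = (21/68)/(1/4) = 21/17.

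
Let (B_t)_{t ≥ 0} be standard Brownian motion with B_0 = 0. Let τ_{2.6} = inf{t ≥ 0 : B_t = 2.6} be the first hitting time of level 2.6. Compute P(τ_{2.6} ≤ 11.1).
P(τ_{2.6} ≤ 11.1) = 2(1 − Φ(2.6/√11.1)) = 2(1 − Φ(0.7804)) ≈ 0.4352

By the reflection principle for standard BM, P(τ_b ≤ t) = 2 · P(B_t ≥ b). Since B_t ~ N(0, t), P(B_t ≥ 2.6) = 1 − Φ(2.6/√t) = 1 − Φ(2.6/√11.1) = 1 − Φ(0.7804) ≈ 0.21758. Doubling: P(τ_{2.6} ≤ 11.1) ≈ 2 · 0.21758 = 0.43516 ≈ 0.4352.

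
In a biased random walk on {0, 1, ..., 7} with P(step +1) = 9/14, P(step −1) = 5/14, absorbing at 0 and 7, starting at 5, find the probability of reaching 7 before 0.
P(hit 7 before 0) = (1 − (5/9)^5) / (1 − (5/9)^7) = 1132461/1176211

Let u_k denote P(reach 7 before 0 | start at k). Boundary: u_0 = 0, u_7 = 1. Recurrence: u_k = 9/14·u_{k+1} + 5/14·u_{k-1} for 1 ≤ k ≤ 6. Try u_k = A + B·r^k with r = q/p = (5/14)/(9/14) = 5/9. Substitution satisfies the recurrence; boundary conditions give:
  u_k = (1 − r^k) / (1 − r^N) = (1 − (5/9)^5) / (1 − (5/9)^7) = 1132461/1176211.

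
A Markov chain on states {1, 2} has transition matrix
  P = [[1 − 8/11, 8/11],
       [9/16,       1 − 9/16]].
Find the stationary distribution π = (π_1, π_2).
π_1 = 99/227, π_2 = 128/227

Solve πP = π with π_1 + π_2 = 1. From πP = π: π_1 · (1 − 8/11) + π_2 · 9/16 = π_1 ⇒ π_2 · 9/16 = π_1 · 8/11 ⇒ π_2/π_1 = (8/11)/(9/16) = 128/99. Together with π_1 + π_2 = 1:
  π_1 = (9/16)/(8/11 + 9/16) = (9/16)/(227/176) = 99/227,
  π_2 = (8/11)/(8/11 + 9/16) = (8/11)/(227/176) = 128/227.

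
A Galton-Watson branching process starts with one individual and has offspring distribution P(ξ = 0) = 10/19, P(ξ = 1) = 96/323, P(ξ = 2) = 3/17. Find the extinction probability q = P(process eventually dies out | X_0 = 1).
q = 1

Mean offspring μ = 0·10/19 + 1·96/323 + 2·3/17 = 210/323 ≤ 1. For μ ≤ 1 with offspring not concentrated at 1, the Galton-Watson process goes extinct almost surely, so q = 1.
(Algebraic check: The pgf is f(s) = 10/19 + 96/323·s + 3/17·s². The extinction probability q is the smallest fixed point of f in [0, 1]. Setting s = f(s):
  3/17·s² + (96/323 − 1)·s + 10/19 = 0
  3/17·s² − (10/19 + 3/17)·s + 10/19 = 0
which factors as (s − 1)·(3/17·s − 10/19) = 0, giving roots s = 1 and s = (10/19)/(3/17) = 170/57. Since 170/57 ≥ 1, the smallest root in [0, 1] is s = 1.)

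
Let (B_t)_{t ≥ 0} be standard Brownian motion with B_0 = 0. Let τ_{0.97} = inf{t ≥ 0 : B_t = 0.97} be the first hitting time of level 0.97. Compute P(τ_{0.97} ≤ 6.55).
P(τ_{0.97} ≤ 6.55) = 2(1 − Φ(0.97/√6.55)) = 2(1 − Φ(0.3790)) ≈ 0.7047

By the reflection principle for standard BM, P(τ_b ≤ t) = 2 · P(B_t ≥ b). Since B_t ~ N(0, t), P(B_t ≥ 0.97) = 1 − Φ(0.97/√t) = 1 − Φ(0.97/√6.55) = 1 − Φ(0.3790) ≈ 0.35234. Doubling: P(τ_{0.97} ≤ 6.55) ≈ 2 · 0.35234 = 0.70468 ≈ 0.7047.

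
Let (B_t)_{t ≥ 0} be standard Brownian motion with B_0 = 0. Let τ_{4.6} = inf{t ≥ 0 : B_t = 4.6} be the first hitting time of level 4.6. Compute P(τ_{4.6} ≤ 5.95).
P(τ_{4.6} ≤ 5.95) = 2(1 − Φ(4.6/√5.95)) = 2(1 − Φ(1.8858)) ≈ 0.0593

By the reflection principle for standard BM, P(τ_b ≤ t) = 2 · P(B_t ≥ b). Since B_t ~ N(0, t), P(B_t ≥ 4.6) = 1 − Φ(4.6/√t) = 1 − Φ(4.6/√5.95) = 1 − Φ(1.8858) ≈ 0.02966. Doubling: P(τ_{4.6} ≤ 5.95) ≈ 2 · 0.02966 = 0.05932 ≈ 0.0593.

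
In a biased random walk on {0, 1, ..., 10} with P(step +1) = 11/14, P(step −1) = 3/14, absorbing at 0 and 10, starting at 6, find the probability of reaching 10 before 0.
P(hit 10 before 0) = (1 − (3/11)^6) / (1 − (3/11)^10) = 231488851/231583621

Let u_k denote P(reach 10 before 0 | start at k). Boundary: u_0 = 0, u_10 = 1. Recurrence: u_k = 11/14·u_{k+1} + 3/14·u_{k-1} for 1 ≤ k ≤ 9. Try u_k = A + B·r^k with r = q/p = (3/14)/(11/14) = 3/11. Substitution satisfies the recurrence; boundary conditions give:
  u_k = (1 − r^k) / (1 − r^N) = (1 − (3/11)^6) / (1 − (3/11)^10) = 231488851/231583621.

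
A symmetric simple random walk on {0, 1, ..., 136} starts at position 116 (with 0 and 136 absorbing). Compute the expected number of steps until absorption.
E[τ | X_0 = 116] = 2320

Let v_k = E[τ | X_0 = k]. Boundary: v_0 = v_136 = 0. Recurrence: v_k = 1 + (v_{k-1} + v_{k+1})/2 for 1 ≤ k ≤ 135. The particular solution to v_k − (v_{k-1} + v_{k+1})/2 = 1 is v_k = −k^2. Adding homogeneous solution A + B k and matching boundaries gives v_k = k (136 − k). Substituting k = 116: v_116 = 116 · 20 = 2320.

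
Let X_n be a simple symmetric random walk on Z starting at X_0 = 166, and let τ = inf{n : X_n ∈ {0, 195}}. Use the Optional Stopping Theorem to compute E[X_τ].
E[X_τ] = 166

X_n is a martingale and τ is a bounded-mean stopping time (indeed τ is finite a.s. with bounded expectation since the walk is in a bounded region). By the OST, E[X_τ] = E[X_0] = 166. Equivalently: E[X_τ] = 195 · P(hit 195 first) + 0 · P(hit 0 first) = 195 · (166/195) = 166.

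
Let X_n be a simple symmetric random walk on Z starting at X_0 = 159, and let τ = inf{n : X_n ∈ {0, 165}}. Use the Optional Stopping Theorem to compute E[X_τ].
E[X_τ] = 159

X_n is a martingale and τ is a bounded-mean stopping time (indeed τ is finite a.s. with bounded expectation since the walk is in a bounded region). By the OST, E[X_τ] = E[X_0] = 159. Equivalently: E[X_τ] = 165 · P(hit 165 first) + 0 · P(hit 0 first) = 165 · (159/165) = 159.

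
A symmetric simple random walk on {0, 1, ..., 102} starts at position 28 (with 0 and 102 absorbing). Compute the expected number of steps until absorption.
E[τ | X_0 = 28] = 2072

Let v_k = E[τ | X_0 = k]. Boundary: v_0 = v_102 = 0. Recurrence: v_k = 1 + (v_{k-1} + v_{k+1})/2 for 1 ≤ k ≤ 101. The particular solution to v_k − (v_{k-1} + v_{k+1})/2 = 1 is v_k = −k^2. Adding homogeneous solution A + B k and matching boundaries gives v_k = k (102 − k). Substituting k = 28: v_28 = 28 · 74 = 2072.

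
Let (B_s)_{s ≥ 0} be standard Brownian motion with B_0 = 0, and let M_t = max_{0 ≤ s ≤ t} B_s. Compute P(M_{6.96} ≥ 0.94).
P(M_{6.96} ≥ 0.94) = 2·P(B_{6.96} ≥ 0.94) = 2(1 − Φ(0.94/√6.96)) ≈ 0.7216

By the reflection principle for Brownian motion, P(M_t ≥ a) = 2 · P(B_t ≥ a) for a ≥ 0. Since B_t ~ N(0, t), P(B_t ≥ 0.94) = 1 − Φ(0.94/√t) = 1 − Φ(0.94/√6.96) = 1 − Φ(0.3563). So
  P(M_{6.96} ≥ 0.94) = 2(1 − Φ(0.3563)) ≈ 0.7216.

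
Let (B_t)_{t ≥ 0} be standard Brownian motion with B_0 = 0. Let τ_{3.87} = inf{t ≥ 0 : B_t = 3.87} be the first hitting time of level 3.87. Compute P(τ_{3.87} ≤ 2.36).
P(τ_{3.87} ≤ 2.36) = 2(1 − Φ(3.87/√2.36)) = 2(1 − Φ(2.5192)) ≈ 0.0118

By the reflection principle for standard BM, P(τ_b ≤ t) = 2 · P(B_t ≥ b). Since B_t ~ N(0, t), P(B_t ≥ 3.87) = 1 − Φ(3.87/√t) = 1 − Φ(3.87/√2.36) = 1 − Φ(2.5192) ≈ 0.00588. Doubling: P(τ_{3.87} ≤ 2.36) ≈ 2 · 0.00588 = 0.01176 ≈ 0.0118.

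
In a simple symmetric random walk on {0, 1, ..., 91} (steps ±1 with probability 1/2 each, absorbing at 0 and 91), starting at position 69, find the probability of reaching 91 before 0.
P(hit 91 before 0) = 69/91

Let u_k = P(hit 91 before 0 | start at k). Then u_0 = 0, u_91 = 1, and u_k = u_{k-1}/2 + u_{k+1}/2 for 1 ≤ k ≤ 90. This harmonic recurrence is solved by u_k = k/91, giving u_69 = 69/91.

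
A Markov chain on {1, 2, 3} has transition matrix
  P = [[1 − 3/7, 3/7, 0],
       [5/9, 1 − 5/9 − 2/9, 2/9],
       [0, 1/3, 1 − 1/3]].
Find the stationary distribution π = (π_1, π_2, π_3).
π = (7/16, 27/80, 9/40)

This is a birth-death chain on three states, which satisfies detailed balance: π_1 · P_{12} = π_2 · P_{21} and π_2 · P_{23} = π_3 · P_{32}.
From π_1 · 3/7 = π_2 · 5/9: π_2/π_1 = (3/7)/(5/9) = 27/35.
From π_2 · 2/9 = π_3 · 1/3: π_3/π_2 = (2/9)/(1/3) = 2/3.
Take π_1 proportional to 1; then unnormalized π = (1, 27/35, 18/35). Normalize by dividing by the sum 16/7:
  π = (7/16, 27/80, 9/40).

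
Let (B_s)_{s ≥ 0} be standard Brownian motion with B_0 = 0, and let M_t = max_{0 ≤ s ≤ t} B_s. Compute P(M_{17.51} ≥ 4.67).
P(M_{17.51} ≥ 4.67) = 2·P(B_{17.51} ≥ 4.67) = 2(1 − Φ(4.67/√17.51)) ≈ 0.2644

By the reflection principle for Brownian motion, P(M_t ≥ a) = 2 · P(B_t ≥ a) for a ≥ 0. Since B_t ~ N(0, t), P(B_t ≥ 4.67) = 1 − Φ(4.67/√t) = 1 − Φ(4.67/√17.51) = 1 − Φ(1.1160). So
  P(M_{17.51} ≥ 4.67) = 2(1 − Φ(1.1160)) ≈ 0.2644.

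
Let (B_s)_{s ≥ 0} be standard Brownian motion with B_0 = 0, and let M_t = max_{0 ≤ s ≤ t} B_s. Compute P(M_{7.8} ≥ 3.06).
P(M_{7.8} ≥ 3.06) = 2·P(B_{7.8} ≥ 3.06) = 2(1 − Φ(3.06/√7.8)) ≈ 0.2732

By the reflection principle for Brownian motion, P(M_t ≥ a) = 2 · P(B_t ≥ a) for a ≥ 0. Since B_t ~ N(0, t), P(B_t ≥ 3.06) = 1 − Φ(3.06/√t) = 1 − Φ(3.06/√7.8) = 1 − Φ(1.0957). So
  P(M_{7.8} ≥ 3.06) = 2(1 − Φ(1.0957)) ≈ 0.2732.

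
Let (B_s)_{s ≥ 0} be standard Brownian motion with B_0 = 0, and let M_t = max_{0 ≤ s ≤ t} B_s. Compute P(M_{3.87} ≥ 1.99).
P(M_{3.87} ≥ 1.99) = 2·P(B_{3.87} ≥ 1.99) = 2(1 − Φ(1.99/√3.87)) ≈ 0.3117

By the reflection principle for Brownian motion, P(M_t ≥ a) = 2 · P(B_t ≥ a) for a ≥ 0. Since B_t ~ N(0, t), P(B_t ≥ 1.99) = 1 − Φ(1.99/√t) = 1 − Φ(1.99/√3.87) = 1 − Φ(1.0116). So
  P(M_{3.87} ≥ 1.99) = 2(1 − Φ(1.0116)) ≈ 0.3117.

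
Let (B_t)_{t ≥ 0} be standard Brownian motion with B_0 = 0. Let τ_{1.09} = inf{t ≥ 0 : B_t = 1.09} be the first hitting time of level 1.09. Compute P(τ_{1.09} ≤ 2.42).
P(τ_{1.09} ≤ 2.42) = 2(1 − Φ(1.09/√2.42)) = 2(1 − Φ(0.7007)) ≈ 0.4835

By the reflection principle for standard BM, P(τ_b ≤ t) = 2 · P(B_t ≥ b). Since B_t ~ N(0, t), P(B_t ≥ 1.09) = 1 − Φ(1.09/√t) = 1 − Φ(1.09/√2.42) = 1 − Φ(0.7007) ≈ 0.24175. Doubling: P(τ_{1.09} ≤ 2.42) ≈ 2 · 0.24175 = 0.48350 ≈ 0.4835.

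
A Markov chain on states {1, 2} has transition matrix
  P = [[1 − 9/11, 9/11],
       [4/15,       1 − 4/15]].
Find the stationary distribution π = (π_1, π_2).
π_1 = 44/179, π_2 = 135/179

Solve πP = π with π_1 + π_2 = 1. From πP = π: π_1 · (1 − 9/11) + π_2 · 4/15 = π_1 ⇒ π_2 · 4/15 = π_1 · 9/11 ⇒ π_2/π_1 = (9/11)/(4/15) = 135/44. Together with π_1 + π_2 = 1:
  π_1 = (4/15)/(9/11 + 4/15) = (4/15)/(179/165) = 44/179,
  π_2 = (9/11)/(9/11 + 4/15) = (9/11)/(179/165) = 135/179.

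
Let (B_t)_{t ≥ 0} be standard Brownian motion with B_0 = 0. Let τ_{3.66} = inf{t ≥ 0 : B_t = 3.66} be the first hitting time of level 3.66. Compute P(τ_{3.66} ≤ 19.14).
P(τ_{3.66} ≤ 19.14) = 2(1 − Φ(3.66/√19.14)) = 2(1 − Φ(0.8366)) ≈ 0.4028

By the reflection principle for standard BM, P(τ_b ≤ t) = 2 · P(B_t ≥ b). Since B_t ~ N(0, t), P(B_t ≥ 3.66) = 1 − Φ(3.66/√t) = 1 − Φ(3.66/√19.14) = 1 − Φ(0.8366) ≈ 0.20141. Doubling: P(τ_{3.66} ≤ 19.14) ≈ 2 · 0.20141 = 0.40282 ≈ 0.4028.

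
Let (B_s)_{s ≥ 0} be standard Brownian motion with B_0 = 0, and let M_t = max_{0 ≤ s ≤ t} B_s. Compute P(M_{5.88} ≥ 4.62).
P(M_{5.88} ≥ 4.62) = 2·P(B_{5.88} ≥ 4.62) = 2(1 − Φ(4.62/√5.88)) ≈ 0.0567

By the reflection principle for Brownian motion, P(M_t ≥ a) = 2 · P(B_t ≥ a) for a ≥ 0. Since B_t ~ N(0, t), P(B_t ≥ 4.62) = 1 − Φ(4.62/√t) = 1 − Φ(4.62/√5.88) = 1 − Φ(1.9053). So
  P(M_{5.88} ≥ 4.62) = 2(1 − Φ(1.9053)) ≈ 0.0567.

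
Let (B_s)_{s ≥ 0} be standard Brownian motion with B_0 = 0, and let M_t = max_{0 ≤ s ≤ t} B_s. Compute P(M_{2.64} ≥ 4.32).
P(M_{2.64} ≥ 4.32) = 2·P(B_{2.64} ≥ 4.32) = 2(1 − Φ(4.32/√2.64)) ≈ 0.0078

By the reflection principle for Brownian motion, P(M_t ≥ a) = 2 · P(B_t ≥ a) for a ≥ 0. Since B_t ~ N(0, t), P(B_t ≥ 4.32) = 1 − Φ(4.32/√t) = 1 − Φ(4.32/√2.64) = 1 − Φ(2.6588). So
  P(M_{2.64} ≥ 4.32) = 2(1 − Φ(2.6588)) ≈ 0.0078.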